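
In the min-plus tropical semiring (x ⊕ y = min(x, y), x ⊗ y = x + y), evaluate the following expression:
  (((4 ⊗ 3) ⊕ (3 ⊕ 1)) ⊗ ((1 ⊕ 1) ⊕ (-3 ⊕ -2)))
(((4 ⊗ 3) ⊕ (3 ⊕ 1)) ⊗ ((1 ⊕ 1) ⊕ (-3 ⊕ -2))) = -2

Expand innermost to outermost. Recall ⊕ takes the minimum of its arguments and ⊗ takes their sum. Working out the expression (((4 ⊗ 3) ⊕ (3 ⊕ 1)) ⊗ ((1 ⊕ 1) ⊕ (-3 ⊕ -2))) gives -2.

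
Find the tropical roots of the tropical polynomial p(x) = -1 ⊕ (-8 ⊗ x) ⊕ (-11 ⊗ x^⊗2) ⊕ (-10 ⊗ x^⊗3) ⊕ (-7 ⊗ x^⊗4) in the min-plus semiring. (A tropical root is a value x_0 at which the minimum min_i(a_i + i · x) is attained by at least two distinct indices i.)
Roots: {-3, -1, 3, 7}

Each tropical root is a break point of the lower envelope of the lines y = a_i + i · x (there are 5 lines, with slopes 0, 1, ..., 4). Only the lines that attain the minimum somewhere contribute to roots; other lines are dominated. Here the surviving (envelope) indices are i = 4, i = 3, i = 2, i = 1, i = 0.
Intersections between consecutive envelope lines give the roots: for adjacent envelope indices i < j the intersection is x = (a_i − a_j) / (j − i). Reading off the sorted break points: {-3, -1, 3, 7}.
Verification: at each break x_0, at least two indices attain the minimum of min_i(a_i + i · x_0).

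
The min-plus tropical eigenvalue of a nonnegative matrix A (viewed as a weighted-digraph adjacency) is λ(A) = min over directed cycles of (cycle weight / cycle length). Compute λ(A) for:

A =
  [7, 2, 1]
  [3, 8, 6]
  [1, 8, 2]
λ(A) = 1

Enumerate directed cycles and compute their means (weight / length). Sample:
  cycle 0 → 0: weight = 7, length = 1, mean = 7/1 ≈ 7.000
  cycle 1 → 1: weight = 8, length = 1, mean = 8/1 ≈ 8.000
  cycle 2 → 2: weight = 2, length = 1, mean = 2/1 ≈ 2.000
  cycle 0 → 1 → 0: weight = 5, length = 2, mean = 5/2 ≈ 2.500
  cycle 0 → 2 → 0: weight = 2, length = 2, mean = 2/2 ≈ 1.000
  cycle 1 → 0 → 1: weight = 5, length = 2, mean = 5/2 ≈ 2.500
Minimum mean = 1.000, attained e.g. along the cycle 0 → 2 → 0 with weight 2 and length 2. So λ(A) = 2/2 = 1.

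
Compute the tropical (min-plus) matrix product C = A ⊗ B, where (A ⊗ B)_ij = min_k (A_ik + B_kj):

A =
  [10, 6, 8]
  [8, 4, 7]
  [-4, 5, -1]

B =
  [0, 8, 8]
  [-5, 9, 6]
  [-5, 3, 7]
A ⊗ B =
  [1, 11, 12]
  [-1, 10, 10]
  [-6, 2, 4]

Apply the min-plus product entry-by-entry:
  C[0][0] = min over k of (A[0][0] + B[0][0] = 10 + 0 = 10, A[0][1] + B[1][0] = 6 + -5 = 1, A[0][2] + B[2][0] = 8 + -5 = 3) = 1 (attained at k = 1)
  C[0][1] = min over k of (A[0][0] + B[0][1] = 10 + 8 = 18, A[0][1] + B[1][1] = 6 + 9 = 15, A[0][2] + B[2][1] = 8 + 3 = 11) = 11 (attained at k = 2)
  C[0][2] = min over k of (A[0][0] + B[0][2] = 10 + 8 = 18, A[0][1] + B[1][2] = 6 + 6 = 12, A[0][2] + B[2][2] = 8 + 7 = 15) = 12 (attained at k = 1)
  C[1][0] = min over k of (A[1][0] + B[0][0] = 8 + 0 = 8, A[1][1] + B[1][0] = 4 + -5 = -1, A[1][2] + B[2][0] = 7 + -5 = 2) = -1 (attained at k = 1)
  C[1][1] = min over k of (A[1][0] + B[0][1] = 8 + 8 = 16, A[1][1] + B[1][1] = 4 + 9 = 13, A[1][2] + B[2][1] = 7 + 3 = 10) = 10 (attained at k = 2)
  C[1][2] = min over k of (A[1][0] + B[0][2] = 8 + 8 = 16, A[1][1] + B[1][2] = 4 + 6 = 10, A[1][2] + B[2][2] = 7 + 7 = 14) = 10 (attained at k = 1)
  C[2][0] = min over k of (A[2][0] + B[0][0] = -4 + 0 = -4, A[2][1] + B[1][0] = 5 + -5 = 0, A[2][2] + B[2][0] = -1 + -5 = -6) = -6 (attained at k = 2)
  C[2][1] = min over k of (A[2][0] + B[0][1] = -4 + 8 = 4, A[2][1] + B[1][1] = 5 + 9 = 14, A[2][2] + B[2][1] = -1 + 3 = 2) = 2 (attained at k = 2)
  C[2][2] = min over k of (A[2][0] + B[0][2] = -4 + 8 = 4, A[2][1] + B[1][2] = 5 + 6 = 11, A[2][2] + B[2][2] = -1 + 7 = 6) = 4 (attained at k = 0)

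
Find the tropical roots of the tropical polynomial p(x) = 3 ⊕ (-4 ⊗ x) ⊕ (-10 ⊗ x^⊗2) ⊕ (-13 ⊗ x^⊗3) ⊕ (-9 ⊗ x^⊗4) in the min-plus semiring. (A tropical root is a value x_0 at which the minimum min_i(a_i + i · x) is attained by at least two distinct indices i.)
Roots: {-4, 3, 6, 7}

Each tropical root is a break point of the lower envelope of the lines y = a_i + i · x (there are 5 lines, with slopes 0, 1, ..., 4). Only the lines that attain the minimum somewhere contribute to roots; other lines are dominated. Here the surviving (envelope) indices are i = 4, i = 3, i = 2, i = 1, i = 0.
Intersections between consecutive envelope lines give the roots: for adjacent envelope indices i < j the intersection is x = (a_i − a_j) / (j − i). Reading off the sorted break points: {-4, 3, 6, 7}.
Verification: at each break x_0, at least two indices attain the minimum of min_i(a_i + i · x_0).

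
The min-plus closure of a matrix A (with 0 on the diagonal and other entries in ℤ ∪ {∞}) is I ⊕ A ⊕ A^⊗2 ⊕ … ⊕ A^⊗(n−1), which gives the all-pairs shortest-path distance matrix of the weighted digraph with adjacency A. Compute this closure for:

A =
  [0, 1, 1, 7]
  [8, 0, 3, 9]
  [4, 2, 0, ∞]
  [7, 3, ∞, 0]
Closure =
  [0, 1, 1, 7]
  [7, 0, 3, 9]
  [4, 2, 0, 11]
  [7, 3, 6, 0]

This is the Floyd-Warshall all-pairs shortest-path computation. For each intermediate vertex k = 0, 1, …, 3, update dist[i][j] ← min(dist[i][j], dist[i][k] + dist[k][j]). The final matrix gives, for each (i, j), the minimum total weight of any directed path from i to j (possibly empty when i = j).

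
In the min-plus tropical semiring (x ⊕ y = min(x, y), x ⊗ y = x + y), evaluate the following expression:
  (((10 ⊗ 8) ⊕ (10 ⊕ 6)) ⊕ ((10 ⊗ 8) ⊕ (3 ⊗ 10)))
(((10 ⊗ 8) ⊕ (10 ⊕ 6)) ⊕ ((10 ⊗ 8) ⊕ (3 ⊗ 10))) = 6

Expand innermost to outermost. Recall ⊕ takes the minimum of its arguments and ⊗ takes their sum. Working out the expression (((10 ⊗ 8) ⊕ (10 ⊕ 6)) ⊕ ((10 ⊗ 8) ⊕ (3 ⊗ 10))) gives 6.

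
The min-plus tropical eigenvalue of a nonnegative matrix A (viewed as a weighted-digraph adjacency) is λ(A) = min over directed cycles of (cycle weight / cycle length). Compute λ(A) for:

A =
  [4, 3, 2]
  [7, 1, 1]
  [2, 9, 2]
λ(A) = 1

Enumerate directed cycles and compute their means (weight / length). Sample:
  cycle 0 → 0: weight = 4, length = 1, mean = 4/1 ≈ 4.000
  cycle 1 → 1: weight = 1, length = 1, mean = 1/1 ≈ 1.000
  cycle 2 → 2: weight = 2, length = 1, mean = 2/1 ≈ 2.000
  cycle 0 → 1 → 0: weight = 10, length = 2, mean = 10/2 ≈ 5.000
  cycle 0 → 2 → 0: weight = 4, length = 2, mean = 4/2 ≈ 2.000
  cycle 1 → 0 → 1: weight = 10, length = 2, mean = 10/2 ≈ 5.000
Minimum mean = 1.000, attained e.g. along the cycle 1 → 1 with weight 1 and length 1. So λ(A) = 1/1 = 1.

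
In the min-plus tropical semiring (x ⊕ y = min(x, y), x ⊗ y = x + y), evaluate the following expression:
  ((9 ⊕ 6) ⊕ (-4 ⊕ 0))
((9 ⊕ 6) ⊕ (-4 ⊕ 0)) = -4

Expand innermost to outermost. Recall ⊕ takes the minimum of its arguments and ⊗ takes their sum. Working out the expression ((9 ⊕ 6) ⊕ (-4 ⊕ 0)) gives -4.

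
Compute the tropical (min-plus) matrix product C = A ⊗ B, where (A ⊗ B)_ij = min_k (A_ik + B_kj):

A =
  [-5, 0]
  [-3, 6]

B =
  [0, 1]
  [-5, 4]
A ⊗ B =
  [-5, -4]
  [-3, -2]

Apply the min-plus product entry-by-entry:
  C[0][0] = min over k of (A[0][0] + B[0][0] = -5 + 0 = -5, A[0][1] + B[1][0] = 0 + -5 = -5) = -5 (attained at k = 0)
  C[0][1] = min over k of (A[0][0] + B[0][1] = -5 + 1 = -4, A[0][1] + B[1][1] = 0 + 4 = 4) = -4 (attained at k = 0)
  C[1][0] = min over k of (A[1][0] + B[0][0] = -3 + 0 = -3, A[1][1] + B[1][0] = 6 + -5 = 1) = -3 (attained at k = 0)
  C[1][1] = min over k of (A[1][0] + B[0][1] = -3 + 1 = -2, A[1][1] + B[1][1] = 6 + 4 = 10) = -2 (attained at k = 0)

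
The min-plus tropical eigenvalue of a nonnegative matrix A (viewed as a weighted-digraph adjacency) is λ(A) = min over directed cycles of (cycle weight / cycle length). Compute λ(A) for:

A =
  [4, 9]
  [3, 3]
λ(A) = 3

Enumerate directed cycles and compute their means (weight / length). Sample:
  cycle 0 → 0: weight = 4, length = 1, mean = 4/1 ≈ 4.000
  cycle 1 → 1: weight = 3, length = 1, mean = 3/1 ≈ 3.000
  cycle 0 → 1 → 0: weight = 12, length = 2, mean = 12/2 ≈ 6.000
  cycle 1 → 0 → 1: weight = 12, length = 2, mean = 12/2 ≈ 6.000
Minimum mean = 3.000, attained e.g. along the cycle 1 → 1 with weight 3 and length 1. So λ(A) = 3/1 = 3.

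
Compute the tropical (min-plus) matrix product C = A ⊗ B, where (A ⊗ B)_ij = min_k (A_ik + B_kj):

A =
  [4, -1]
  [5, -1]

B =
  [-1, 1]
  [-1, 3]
A ⊗ B =
  [-2, 2]
  [-2, 2]

Apply the min-plus product entry-by-entry:
  C[0][0] = min over k of (A[0][0] + B[0][0] = 4 + -1 = 3, A[0][1] + B[1][0] = -1 + -1 = -2) = -2 (attained at k = 1)
  C[0][1] = min over k of (A[0][0] + B[0][1] = 4 + 1 = 5, A[0][1] + B[1][1] = -1 + 3 = 2) = 2 (attained at k = 1)
  C[1][0] = min over k of (A[1][0] + B[0][0] = 5 + -1 = 4, A[1][1] + B[1][0] = -1 + -1 = -2) = -2 (attained at k = 1)
  C[1][1] = min over k of (A[1][0] + B[0][1] = 5 + 1 = 6, A[1][1] + B[1][1] = -1 + 3 = 2) = 2 (attained at k = 1)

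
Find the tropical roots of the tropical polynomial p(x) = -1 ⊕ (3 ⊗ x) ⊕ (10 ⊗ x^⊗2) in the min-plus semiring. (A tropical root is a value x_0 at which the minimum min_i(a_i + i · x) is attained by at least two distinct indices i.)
Roots: {-7, -4}

Each tropical root is a break point of the lower envelope of the lines y = a_i + i · x (there are 3 lines, with slopes 0, 1, ..., 2). Only the lines that attain the minimum somewhere contribute to roots; other lines are dominated. Here the surviving (envelope) indices are i = 2, i = 1, i = 0.
Intersections between consecutive envelope lines give the roots: for adjacent envelope indices i < j the intersection is x = (a_i − a_j) / (j − i). Reading off the sorted break points: {-7, -4}.
Verification: at each break x_0, at least two indices attain the minimum of min_i(a_i + i · x_0).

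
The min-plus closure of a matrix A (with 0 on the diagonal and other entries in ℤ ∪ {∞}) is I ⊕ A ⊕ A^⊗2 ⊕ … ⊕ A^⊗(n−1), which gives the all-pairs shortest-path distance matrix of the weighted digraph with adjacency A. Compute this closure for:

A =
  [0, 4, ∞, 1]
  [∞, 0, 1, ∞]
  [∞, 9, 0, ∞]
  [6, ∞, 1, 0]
Closure =
  [0, 4, 2, 1]
  [∞, 0, 1, ∞]
  [∞, 9, 0, ∞]
  [6, 10, 1, 0]

This is the Floyd-Warshall all-pairs shortest-path computation. For each intermediate vertex k = 0, 1, …, 3, update dist[i][j] ← min(dist[i][j], dist[i][k] + dist[k][j]). The final matrix gives, for each (i, j), the minimum total weight of any directed path from i to j (possibly empty when i = j).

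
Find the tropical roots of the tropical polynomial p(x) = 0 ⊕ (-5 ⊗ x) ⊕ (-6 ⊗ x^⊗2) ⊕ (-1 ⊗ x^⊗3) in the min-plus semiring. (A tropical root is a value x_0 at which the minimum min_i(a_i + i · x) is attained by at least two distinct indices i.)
Roots: {-5, 1, 5}

Each tropical root is a break point of the lower envelope of the lines y = a_i + i · x (there are 4 lines, with slopes 0, 1, ..., 3). Only the lines that attain the minimum somewhere contribute to roots; other lines are dominated. Here the surviving (envelope) indices are i = 3, i = 2, i = 1, i = 0.
Intersections between consecutive envelope lines give the roots: for adjacent envelope indices i < j the intersection is x = (a_i − a_j) / (j − i). Reading off the sorted break points: {-5, 1, 5}.
Verification: at each break x_0, at least two indices attain the minimum of min_i(a_i + i · x_0).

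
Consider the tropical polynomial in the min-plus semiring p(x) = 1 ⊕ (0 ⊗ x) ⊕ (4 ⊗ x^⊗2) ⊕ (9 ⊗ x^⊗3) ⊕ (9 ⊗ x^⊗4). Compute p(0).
p(0) = 0

A tropical monomial a ⊗ x^⊗i evaluates to a + i · x. Evaluating each term at x = 0:
  Term 0 contributes 1 + 0 · 0 = 1
  Term 1 contributes 0 + 1 · 0 = 0
  Term 2 contributes 4 + 2 · 0 = 4
  Term 3 contributes 9 + 3 · 0 = 9
  Term 4 contributes 9 + 4 · 0 = 9
p(0) = ⊕ of these = min[1, 0, 4, 9, 9] = 0.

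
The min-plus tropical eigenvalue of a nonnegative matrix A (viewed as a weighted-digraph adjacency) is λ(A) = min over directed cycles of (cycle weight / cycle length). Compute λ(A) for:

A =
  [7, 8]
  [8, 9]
λ(A) = 7

Enumerate directed cycles and compute their means (weight / length). Sample:
  cycle 0 → 0: weight = 7, length = 1, mean = 7/1 ≈ 7.000
  cycle 1 → 1: weight = 9, length = 1, mean = 9/1 ≈ 9.000
  cycle 0 → 1 → 0: weight = 16, length = 2, mean = 16/2 ≈ 8.000
  cycle 1 → 0 → 1: weight = 16, length = 2, mean = 16/2 ≈ 8.000
Minimum mean = 7.000, attained e.g. along the cycle 0 → 0 with weight 7 and length 1. So λ(A) = 7/1 = 7.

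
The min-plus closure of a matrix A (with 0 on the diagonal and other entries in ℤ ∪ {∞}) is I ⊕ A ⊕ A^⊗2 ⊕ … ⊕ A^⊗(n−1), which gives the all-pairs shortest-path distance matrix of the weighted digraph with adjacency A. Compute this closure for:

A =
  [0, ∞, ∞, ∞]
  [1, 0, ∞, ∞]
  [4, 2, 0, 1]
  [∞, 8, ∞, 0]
Closure =
  [0, ∞, ∞, ∞]
  [1, 0, ∞, ∞]
  [3, 2, 0, 1]
  [9, 8, ∞, 0]

This is the Floyd-Warshall all-pairs shortest-path computation. For each intermediate vertex k = 0, 1, …, 3, update dist[i][j] ← min(dist[i][j], dist[i][k] + dist[k][j]). The final matrix gives, for each (i, j), the minimum total weight of any directed path from i to j (possibly empty when i = j).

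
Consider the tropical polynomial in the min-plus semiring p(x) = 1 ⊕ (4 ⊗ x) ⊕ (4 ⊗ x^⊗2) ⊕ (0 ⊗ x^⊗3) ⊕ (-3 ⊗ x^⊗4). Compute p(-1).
p(-1) = -7

A tropical monomial a ⊗ x^⊗i evaluates to a + i · x. Evaluating each term at x = -1:
  Term 0 contributes 1 + 0 · -1 = 1
  Term 1 contributes 4 + 1 · -1 = 3
  Term 2 contributes 4 + 2 · -1 = 2
  Term 3 contributes 0 + 3 · -1 = -3
  Term 4 contributes -3 + 4 · -1 = -7
p(-1) = ⊕ of these = min[1, 3, 2, -3, -7] = -7.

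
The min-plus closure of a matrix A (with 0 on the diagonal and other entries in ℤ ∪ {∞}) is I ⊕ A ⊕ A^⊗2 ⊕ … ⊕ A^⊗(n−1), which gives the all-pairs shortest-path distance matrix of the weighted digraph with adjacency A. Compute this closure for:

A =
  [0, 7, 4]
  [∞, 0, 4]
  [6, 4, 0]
Closure =
  [0, 7, 4]
  [10, 0, 4]
  [6, 4, 0]

This is the Floyd-Warshall all-pairs shortest-path computation. For each intermediate vertex k = 0, 1, …, 2, update dist[i][j] ← min(dist[i][j], dist[i][k] + dist[k][j]). The final matrix gives, for each (i, j), the minimum total weight of any directed path from i to j (possibly empty when i = j).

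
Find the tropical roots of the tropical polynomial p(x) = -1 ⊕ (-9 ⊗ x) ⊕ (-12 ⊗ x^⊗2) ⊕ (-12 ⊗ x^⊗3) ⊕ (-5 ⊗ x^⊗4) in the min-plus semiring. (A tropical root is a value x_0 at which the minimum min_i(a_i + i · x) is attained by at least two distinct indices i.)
Roots: {-7, 0, 3, 8}

Each tropical root is a break point of the lower envelope of the lines y = a_i + i · x (there are 5 lines, with slopes 0, 1, ..., 4). Only the lines that attain the minimum somewhere contribute to roots; other lines are dominated. Here the surviving (envelope) indices are i = 4, i = 3, i = 2, i = 1, i = 0.
Intersections between consecutive envelope lines give the roots: for adjacent envelope indices i < j the intersection is x = (a_i − a_j) / (j − i). Reading off the sorted break points: {-7, 0, 3, 8}.
Verification: at each break x_0, at least two indices attain the minimum of min_i(a_i + i · x_0).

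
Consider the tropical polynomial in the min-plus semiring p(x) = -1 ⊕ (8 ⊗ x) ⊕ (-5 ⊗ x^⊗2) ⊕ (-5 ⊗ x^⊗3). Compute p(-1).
p(-1) = -8

A tropical monomial a ⊗ x^⊗i evaluates to a + i · x. Evaluating each term at x = -1:
  Term 0 contributes -1 + 0 · -1 = -1
  Term 1 contributes 8 + 1 · -1 = 7
  Term 2 contributes -5 + 2 · -1 = -7
  Term 3 contributes -5 + 3 · -1 = -8
p(-1) = ⊕ of these = min[-1, 7, -7, -8] = -8.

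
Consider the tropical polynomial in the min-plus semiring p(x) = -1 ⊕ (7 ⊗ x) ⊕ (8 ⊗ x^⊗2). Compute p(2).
p(2) = -1

A tropical monomial a ⊗ x^⊗i evaluates to a + i · x. Evaluating each term at x = 2:
  Term 0 contributes -1 + 0 · 2 = -1
  Term 1 contributes 7 + 1 · 2 = 9
  Term 2 contributes 8 + 2 · 2 = 12
p(2) = ⊕ of these = min[-1, 9, 12] = -1.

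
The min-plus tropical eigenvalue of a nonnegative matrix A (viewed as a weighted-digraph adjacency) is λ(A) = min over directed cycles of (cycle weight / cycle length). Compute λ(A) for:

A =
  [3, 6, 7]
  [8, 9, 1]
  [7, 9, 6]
λ(A) = 3

Enumerate directed cycles and compute their means (weight / length). Sample:
  cycle 0 → 0: weight = 3, length = 1, mean = 3/1 ≈ 3.000
  cycle 1 → 1: weight = 9, length = 1, mean = 9/1 ≈ 9.000
  cycle 2 → 2: weight = 6, length = 1, mean = 6/1 ≈ 6.000
  cycle 0 → 1 → 0: weight = 14, length = 2, mean = 14/2 ≈ 7.000
  cycle 0 → 2 → 0: weight = 14, length = 2, mean = 14/2 ≈ 7.000
  cycle 1 → 0 → 1: weight = 14, length = 2, mean = 14/2 ≈ 7.000
Minimum mean = 3.000, attained e.g. along the cycle 0 → 0 with weight 3 and length 1. So λ(A) = 3/1 = 3.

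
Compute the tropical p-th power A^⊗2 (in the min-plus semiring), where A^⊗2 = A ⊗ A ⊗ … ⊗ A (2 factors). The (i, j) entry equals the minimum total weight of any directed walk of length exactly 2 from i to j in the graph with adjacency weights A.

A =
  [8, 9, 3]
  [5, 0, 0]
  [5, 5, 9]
A^⊗2 =
  [8, 8, 9]
  [5, 0, 0]
  [10, 5, 5]

Each entry (A^⊗2)_ij equals the minimum over all length-2 walks i = v_0 → v_1 → … → v_2 = j of Σ_t A[v_t][v_{t+1}]. For example, for (i, j) = (0, 2) we minimise over 3 possible intermediate vertex sequences; the minimum is 9, attained along the walk 0 → 1 → 2.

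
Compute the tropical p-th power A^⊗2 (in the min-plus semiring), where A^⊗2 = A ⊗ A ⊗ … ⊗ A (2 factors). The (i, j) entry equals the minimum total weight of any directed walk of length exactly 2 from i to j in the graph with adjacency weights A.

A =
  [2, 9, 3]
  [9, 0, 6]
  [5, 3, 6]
A^⊗2 =
  [4, 6, 5]
  [9, 0, 6]
  [7, 3, 8]

Each entry (A^⊗2)_ij equals the minimum over all length-2 walks i = v_0 → v_1 → … → v_2 = j of Σ_t A[v_t][v_{t+1}]. For example, for (i, j) = (0, 2) we minimise over 3 possible intermediate vertex sequences; the minimum is 5, attained along the walk 0 → 0 → 2.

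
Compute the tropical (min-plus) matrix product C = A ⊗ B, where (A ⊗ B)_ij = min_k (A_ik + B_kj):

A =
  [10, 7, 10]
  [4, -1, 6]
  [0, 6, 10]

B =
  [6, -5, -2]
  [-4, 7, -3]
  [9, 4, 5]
A ⊗ B =
  [3, 5, 4]
  [-5, -1, -4]
  [2, -5, -2]

Apply the min-plus product entry-by-entry:
  C[0][0] = min over k of (A[0][0] + B[0][0] = 10 + 6 = 16, A[0][1] + B[1][0] = 7 + -4 = 3, A[0][2] + B[2][0] = 10 + 9 = 19) = 3 (attained at k = 1)
  C[0][1] = min over k of (A[0][0] + B[0][1] = 10 + -5 = 5, A[0][1] + B[1][1] = 7 + 7 = 14, A[0][2] + B[2][1] = 10 + 4 = 14) = 5 (attained at k = 0)
  C[0][2] = min over k of (A[0][0] + B[0][2] = 10 + -2 = 8, A[0][1] + B[1][2] = 7 + -3 = 4, A[0][2] + B[2][2] = 10 + 5 = 15) = 4 (attained at k = 1)
  C[1][0] = min over k of (A[1][0] + B[0][0] = 4 + 6 = 10, A[1][1] + B[1][0] = -1 + -4 = -5, A[1][2] + B[2][0] = 6 + 9 = 15) = -5 (attained at k = 1)
  C[1][1] = min over k of (A[1][0] + B[0][1] = 4 + -5 = -1, A[1][1] + B[1][1] = -1 + 7 = 6, A[1][2] + B[2][1] = 6 + 4 = 10) = -1 (attained at k = 0)
  C[1][2] = min over k of (A[1][0] + B[0][2] = 4 + -2 = 2, A[1][1] + B[1][2] = -1 + -3 = -4, A[1][2] + B[2][2] = 6 + 5 = 11) = -4 (attained at k = 1)
  C[2][0] = min over k of (A[2][0] + B[0][0] = 0 + 6 = 6, A[2][1] + B[1][0] = 6 + -4 = 2, A[2][2] + B[2][0] = 10 + 9 = 19) = 2 (attained at k = 1)
  C[2][1] = min over k of (A[2][0] + B[0][1] = 0 + -5 = -5, A[2][1] + B[1][1] = 6 + 7 = 13, A[2][2] + B[2][1] = 10 + 4 = 14) = -5 (attained at k = 0)
  C[2][2] = min over k of (A[2][0] + B[0][2] = 0 + -2 = -2, A[2][1] + B[1][2] = 6 + -3 = 3, A[2][2] + B[2][2] = 10 + 5 = 15) = -2 (attained at k = 0)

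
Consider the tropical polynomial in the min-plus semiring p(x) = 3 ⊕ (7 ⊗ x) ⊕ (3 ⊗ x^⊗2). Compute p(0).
p(0) = 3

A tropical monomial a ⊗ x^⊗i evaluates to a + i · x. Evaluating each term at x = 0:
  Term 0 contributes 3 + 0 · 0 = 3
  Term 1 contributes 7 + 1 · 0 = 7
  Term 2 contributes 3 + 2 · 0 = 3
p(0) = ⊕ of these = min[3, 7, 3] = 3.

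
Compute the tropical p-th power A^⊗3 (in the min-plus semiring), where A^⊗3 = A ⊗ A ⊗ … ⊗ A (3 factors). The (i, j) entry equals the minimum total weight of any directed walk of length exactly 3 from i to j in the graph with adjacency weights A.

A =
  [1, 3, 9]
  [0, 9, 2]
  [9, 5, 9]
A^⊗3 =
  [3, 5, 6]
  [2, 4, 5]
  [6, 8, 14]

Each entry (A^⊗3)_ij equals the minimum over all length-3 walks i = v_0 → v_1 → … → v_3 = j of Σ_t A[v_t][v_{t+1}]. For example, for (i, j) = (0, 2) we minimise over 9 possible intermediate vertex sequences; the minimum is 6, attained along the walk 0 → 0 → 1 → 2.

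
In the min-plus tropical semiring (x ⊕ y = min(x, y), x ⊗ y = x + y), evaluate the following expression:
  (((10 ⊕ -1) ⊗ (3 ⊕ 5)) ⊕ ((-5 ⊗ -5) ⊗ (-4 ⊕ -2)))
(((10 ⊕ -1) ⊗ (3 ⊕ 5)) ⊕ ((-5 ⊗ -5) ⊗ (-4 ⊕ -2))) = -14

Expand innermost to outermost. Recall ⊕ takes the minimum of its arguments and ⊗ takes their sum. Working out the expression (((10 ⊕ -1) ⊗ (3 ⊕ 5)) ⊕ ((-5 ⊗ -5) ⊗ (-4 ⊕ -2))) gives -14.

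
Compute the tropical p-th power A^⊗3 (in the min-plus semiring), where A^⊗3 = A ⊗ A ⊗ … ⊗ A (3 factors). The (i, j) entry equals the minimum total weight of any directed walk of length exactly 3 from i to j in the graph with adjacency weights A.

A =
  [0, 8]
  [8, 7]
A^⊗3 =
  [0, 8]
  [8, 16]

Each entry (A^⊗3)_ij equals the minimum over all length-3 walks i = v_0 → v_1 → … → v_3 = j of Σ_t A[v_t][v_{t+1}]. For example, for (i, j) = (0, 1) we minimise over 4 possible intermediate vertex sequences; the minimum is 8, attained along the walk 0 → 0 → 0 → 1.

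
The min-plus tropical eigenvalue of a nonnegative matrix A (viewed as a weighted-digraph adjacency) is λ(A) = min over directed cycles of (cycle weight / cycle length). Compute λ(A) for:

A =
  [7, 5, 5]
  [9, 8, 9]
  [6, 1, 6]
λ(A) = 5

Enumerate directed cycles and compute their means (weight / length). Sample:
  cycle 0 → 0: weight = 7, length = 1, mean = 7/1 ≈ 7.000
  cycle 1 → 1: weight = 8, length = 1, mean = 8/1 ≈ 8.000
  cycle 2 → 2: weight = 6, length = 1, mean = 6/1 ≈ 6.000
  cycle 0 → 1 → 0: weight = 14, length = 2, mean = 14/2 ≈ 7.000
  cycle 0 → 2 → 0: weight = 11, length = 2, mean = 11/2 ≈ 5.500
  cycle 1 → 0 → 1: weight = 14, length = 2, mean = 14/2 ≈ 7.000
Minimum mean = 5.000, attained e.g. along the cycle 1 → 2 → 1 with weight 10 and length 2. So λ(A) = 10/2 = 5.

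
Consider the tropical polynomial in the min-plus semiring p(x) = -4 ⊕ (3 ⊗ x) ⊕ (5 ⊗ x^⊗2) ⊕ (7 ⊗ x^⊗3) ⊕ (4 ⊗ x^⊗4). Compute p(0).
p(0) = -4

A tropical monomial a ⊗ x^⊗i evaluates to a + i · x. Evaluating each term at x = 0:
  Term 0 contributes -4 + 0 · 0 = -4
  Term 1 contributes 3 + 1 · 0 = 3
  Term 2 contributes 5 + 2 · 0 = 5
  Term 3 contributes 7 + 3 · 0 = 7
  Term 4 contributes 4 + 4 · 0 = 4
p(0) = ⊕ of these = min[-4, 3, 5, 7, 4] = -4.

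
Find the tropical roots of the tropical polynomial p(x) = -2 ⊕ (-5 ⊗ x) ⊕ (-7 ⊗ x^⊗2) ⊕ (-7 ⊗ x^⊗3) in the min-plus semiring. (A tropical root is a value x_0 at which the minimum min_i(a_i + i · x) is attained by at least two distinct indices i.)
Roots: {0, 2, 3}

Each tropical root is a break point of the lower envelope of the lines y = a_i + i · x (there are 4 lines, with slopes 0, 1, ..., 3). Only the lines that attain the minimum somewhere contribute to roots; other lines are dominated. Here the surviving (envelope) indices are i = 3, i = 2, i = 1, i = 0.
Intersections between consecutive envelope lines give the roots: for adjacent envelope indices i < j the intersection is x = (a_i − a_j) / (j − i). Reading off the sorted break points: {0, 2, 3}.
Verification: at each break x_0, at least two indices attain the minimum of min_i(a_i + i · x_0).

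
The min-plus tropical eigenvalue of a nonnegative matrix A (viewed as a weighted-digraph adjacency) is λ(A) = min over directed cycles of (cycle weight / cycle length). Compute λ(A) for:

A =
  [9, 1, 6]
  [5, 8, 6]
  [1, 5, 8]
λ(A) = 8/3

Enumerate directed cycles and compute their means (weight / length). Sample:
  cycle 0 → 0: weight = 9, length = 1, mean = 9/1 ≈ 9.000
  cycle 1 → 1: weight = 8, length = 1, mean = 8/1 ≈ 8.000
  cycle 2 → 2: weight = 8, length = 1, mean = 8/1 ≈ 8.000
  cycle 0 → 1 → 0: weight = 6, length = 2, mean = 6/2 ≈ 3.000
  cycle 0 → 2 → 0: weight = 7, length = 2, mean = 7/2 ≈ 3.500
  cycle 1 → 0 → 1: weight = 6, length = 2, mean = 6/2 ≈ 3.000
Minimum mean = 2.667, attained e.g. along the cycle 0 → 1 → 2 → 0 with weight 8 and length 3. So λ(A) = 8/3 = 8/3.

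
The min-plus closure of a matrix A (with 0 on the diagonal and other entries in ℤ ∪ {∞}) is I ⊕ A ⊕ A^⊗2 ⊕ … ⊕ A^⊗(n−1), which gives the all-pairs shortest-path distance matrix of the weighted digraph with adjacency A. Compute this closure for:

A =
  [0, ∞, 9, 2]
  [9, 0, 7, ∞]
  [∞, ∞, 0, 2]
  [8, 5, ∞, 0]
Closure =
  [0, 7, 9, 2]
  [9, 0, 7, 9]
  [10, 7, 0, 2]
  [8, 5, 12, 0]

This is the Floyd-Warshall all-pairs shortest-path computation. For each intermediate vertex k = 0, 1, …, 3, update dist[i][j] ← min(dist[i][j], dist[i][k] + dist[k][j]). The final matrix gives, for each (i, j), the minimum total weight of any directed path from i to j (possibly empty when i = j).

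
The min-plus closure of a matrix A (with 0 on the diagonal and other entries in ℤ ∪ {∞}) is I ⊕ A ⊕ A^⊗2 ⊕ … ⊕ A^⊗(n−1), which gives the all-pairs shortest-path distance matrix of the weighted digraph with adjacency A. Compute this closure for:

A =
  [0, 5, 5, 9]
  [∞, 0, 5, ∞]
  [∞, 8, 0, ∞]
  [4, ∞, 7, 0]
Closure =
  [0, 5, 5, 9]
  [∞, 0, 5, ∞]
  [∞, 8, 0, ∞]
  [4, 9, 7, 0]

This is the Floyd-Warshall all-pairs shortest-path computation. For each intermediate vertex k = 0, 1, …, 3, update dist[i][j] ← min(dist[i][j], dist[i][k] + dist[k][j]). The final matrix gives, for each (i, j), the minimum total weight of any directed path from i to j (possibly empty when i = j).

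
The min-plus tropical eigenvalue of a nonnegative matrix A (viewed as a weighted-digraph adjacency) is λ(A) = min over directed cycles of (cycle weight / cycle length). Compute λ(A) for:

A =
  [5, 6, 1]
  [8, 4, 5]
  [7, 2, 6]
λ(A) = 7/2

Enumerate directed cycles and compute their means (weight / length). Sample:
  cycle 0 → 0: weight = 5, length = 1, mean = 5/1 ≈ 5.000
  cycle 1 → 1: weight = 4, length = 1, mean = 4/1 ≈ 4.000
  cycle 2 → 2: weight = 6, length = 1, mean = 6/1 ≈ 6.000
  cycle 0 → 1 → 0: weight = 14, length = 2, mean = 14/2 ≈ 7.000
  cycle 0 → 2 → 0: weight = 8, length = 2, mean = 8/2 ≈ 4.000
  cycle 1 → 0 → 1: weight = 14, length = 2, mean = 14/2 ≈ 7.000
Minimum mean = 3.500, attained e.g. along the cycle 1 → 2 → 1 with weight 7 and length 2. So λ(A) = 7/2 = 7/2.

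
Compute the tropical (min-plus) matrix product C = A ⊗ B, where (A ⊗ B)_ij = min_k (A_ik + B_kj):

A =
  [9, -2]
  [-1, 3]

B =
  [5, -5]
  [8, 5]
A ⊗ B =
  [6, 3]
  [4, -6]

Apply the min-plus product entry-by-entry:
  C[0][0] = min over k of (A[0][0] + B[0][0] = 9 + 5 = 14, A[0][1] + B[1][0] = -2 + 8 = 6) = 6 (attained at k = 1)
  C[0][1] = min over k of (A[0][0] + B[0][1] = 9 + -5 = 4, A[0][1] + B[1][1] = -2 + 5 = 3) = 3 (attained at k = 1)
  C[1][0] = min over k of (A[1][0] + B[0][0] = -1 + 5 = 4, A[1][1] + B[1][0] = 3 + 8 = 11) = 4 (attained at k = 0)
  C[1][1] = min over k of (A[1][0] + B[0][1] = -1 + -5 = -6, A[1][1] + B[1][1] = 3 + 5 = 8) = -6 (attained at k = 0)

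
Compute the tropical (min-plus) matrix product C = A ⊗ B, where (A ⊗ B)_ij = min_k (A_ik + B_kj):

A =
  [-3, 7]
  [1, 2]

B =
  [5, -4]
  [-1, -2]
A ⊗ B =
  [2, -7]
  [1, -3]

Apply the min-plus product entry-by-entry:
  C[0][0] = min over k of (A[0][0] + B[0][0] = -3 + 5 = 2, A[0][1] + B[1][0] = 7 + -1 = 6) = 2 (attained at k = 0)
  C[0][1] = min over k of (A[0][0] + B[0][1] = -3 + -4 = -7, A[0][1] + B[1][1] = 7 + -2 = 5) = -7 (attained at k = 0)
  C[1][0] = min over k of (A[1][0] + B[0][0] = 1 + 5 = 6, A[1][1] + B[1][0] = 2 + -1 = 1) = 1 (attained at k = 1)
  C[1][1] = min over k of (A[1][0] + B[0][1] = 1 + -4 = -3, A[1][1] + B[1][1] = 2 + -2 = 0) = -3 (attained at k = 0)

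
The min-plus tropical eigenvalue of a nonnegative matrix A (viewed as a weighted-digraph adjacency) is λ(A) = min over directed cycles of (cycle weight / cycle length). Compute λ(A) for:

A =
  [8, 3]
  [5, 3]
λ(A) = 3

Enumerate directed cycles and compute their means (weight / length). Sample:
  cycle 0 → 0: weight = 8, length = 1, mean = 8/1 ≈ 8.000
  cycle 1 → 1: weight = 3, length = 1, mean = 3/1 ≈ 3.000
  cycle 0 → 1 → 0: weight = 8, length = 2, mean = 8/2 ≈ 4.000
  cycle 1 → 0 → 1: weight = 8, length = 2, mean = 8/2 ≈ 4.000
Minimum mean = 3.000, attained e.g. along the cycle 1 → 1 with weight 3 and length 1. So λ(A) = 3/1 = 3.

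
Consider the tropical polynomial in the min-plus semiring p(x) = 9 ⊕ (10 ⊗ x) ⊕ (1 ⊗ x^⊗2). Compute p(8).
p(8) = 9

A tropical monomial a ⊗ x^⊗i evaluates to a + i · x. Evaluating each term at x = 8:
  Term 0 contributes 9 + 0 · 8 = 9
  Term 1 contributes 10 + 1 · 8 = 18
  Term 2 contributes 1 + 2 · 8 = 17
p(8) = ⊕ of these = min[9, 18, 17] = 9.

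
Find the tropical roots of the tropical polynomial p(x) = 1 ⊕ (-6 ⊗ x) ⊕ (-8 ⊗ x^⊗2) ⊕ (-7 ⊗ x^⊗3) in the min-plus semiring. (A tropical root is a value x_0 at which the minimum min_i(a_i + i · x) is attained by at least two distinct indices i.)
Roots: {-1, 2, 7}

Each tropical root is a break point of the lower envelope of the lines y = a_i + i · x (there are 4 lines, with slopes 0, 1, ..., 3). Only the lines that attain the minimum somewhere contribute to roots; other lines are dominated. Here the surviving (envelope) indices are i = 3, i = 2, i = 1, i = 0.
Intersections between consecutive envelope lines give the roots: for adjacent envelope indices i < j the intersection is x = (a_i − a_j) / (j − i). Reading off the sorted break points: {-1, 2, 7}.
Verification: at each break x_0, at least two indices attain the minimum of min_i(a_i + i · x_0).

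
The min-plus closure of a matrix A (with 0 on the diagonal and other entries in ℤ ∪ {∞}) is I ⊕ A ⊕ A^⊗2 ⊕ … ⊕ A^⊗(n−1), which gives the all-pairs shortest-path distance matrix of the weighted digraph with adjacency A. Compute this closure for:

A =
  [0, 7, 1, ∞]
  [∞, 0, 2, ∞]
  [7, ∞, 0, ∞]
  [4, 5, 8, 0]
Closure =
  [0, 7, 1, ∞]
  [9, 0, 2, ∞]
  [7, 14, 0, ∞]
  [4, 5, 5, 0]

This is the Floyd-Warshall all-pairs shortest-path computation. For each intermediate vertex k = 0, 1, …, 3, update dist[i][j] ← min(dist[i][j], dist[i][k] + dist[k][j]). The final matrix gives, for each (i, j), the minimum total weight of any directed path from i to j (possibly empty when i = j).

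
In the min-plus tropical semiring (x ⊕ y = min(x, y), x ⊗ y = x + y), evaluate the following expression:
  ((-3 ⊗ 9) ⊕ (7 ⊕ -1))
((-3 ⊗ 9) ⊕ (7 ⊕ -1)) = -1

Expand innermost to outermost. Recall ⊕ takes the minimum of its arguments and ⊗ takes their sum. Working out the expression ((-3 ⊗ 9) ⊕ (7 ⊕ -1)) gives -1.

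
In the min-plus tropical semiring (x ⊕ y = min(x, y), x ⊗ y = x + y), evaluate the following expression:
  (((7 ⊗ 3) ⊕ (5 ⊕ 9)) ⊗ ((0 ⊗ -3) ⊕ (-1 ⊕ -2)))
(((7 ⊗ 3) ⊕ (5 ⊕ 9)) ⊗ ((0 ⊗ -3) ⊕ (-1 ⊕ -2))) = 2

Expand innermost to outermost. Recall ⊕ takes the minimum of its arguments and ⊗ takes their sum. Working out the expression (((7 ⊗ 3) ⊕ (5 ⊕ 9)) ⊗ ((0 ⊗ -3) ⊕ (-1 ⊕ -2))) gives 2.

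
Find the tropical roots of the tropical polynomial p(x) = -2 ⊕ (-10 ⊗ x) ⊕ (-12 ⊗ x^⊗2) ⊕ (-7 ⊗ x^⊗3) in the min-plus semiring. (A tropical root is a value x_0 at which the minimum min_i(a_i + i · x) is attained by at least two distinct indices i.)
Roots: {-5, 2, 8}

Each tropical root is a break point of the lower envelope of the lines y = a_i + i · x (there are 4 lines, with slopes 0, 1, ..., 3). Only the lines that attain the minimum somewhere contribute to roots; other lines are dominated. Here the surviving (envelope) indices are i = 3, i = 2, i = 1, i = 0.
Intersections between consecutive envelope lines give the roots: for adjacent envelope indices i < j the intersection is x = (a_i − a_j) / (j − i). Reading off the sorted break points: {-5, 2, 8}.
Verification: at each break x_0, at least two indices attain the minimum of min_i(a_i + i · x_0).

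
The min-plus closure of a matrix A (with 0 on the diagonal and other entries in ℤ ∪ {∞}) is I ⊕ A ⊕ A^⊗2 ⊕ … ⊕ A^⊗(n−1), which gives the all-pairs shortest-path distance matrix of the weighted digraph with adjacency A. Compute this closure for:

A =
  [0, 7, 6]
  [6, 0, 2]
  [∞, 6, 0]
Closure =
  [0, 7, 6]
  [6, 0, 2]
  [12, 6, 0]

This is the Floyd-Warshall all-pairs shortest-path computation. For each intermediate vertex k = 0, 1, …, 2, update dist[i][j] ← min(dist[i][j], dist[i][k] + dist[k][j]). The final matrix gives, for each (i, j), the minimum total weight of any directed path from i to j (possibly empty when i = j).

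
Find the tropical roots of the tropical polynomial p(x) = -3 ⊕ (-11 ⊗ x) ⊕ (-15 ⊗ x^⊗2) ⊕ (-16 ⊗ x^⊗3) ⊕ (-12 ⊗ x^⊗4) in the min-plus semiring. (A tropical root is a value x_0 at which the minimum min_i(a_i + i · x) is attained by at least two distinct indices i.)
Roots: {-4, 1, 4, 8}

Each tropical root is a break point of the lower envelope of the lines y = a_i + i · x (there are 5 lines, with slopes 0, 1, ..., 4). Only the lines that attain the minimum somewhere contribute to roots; other lines are dominated. Here the surviving (envelope) indices are i = 4, i = 3, i = 2, i = 1, i = 0.
Intersections between consecutive envelope lines give the roots: for adjacent envelope indices i < j the intersection is x = (a_i − a_j) / (j − i). Reading off the sorted break points: {-4, 1, 4, 8}.
Verification: at each break x_0, at least two indices attain the minimum of min_i(a_i + i · x_0).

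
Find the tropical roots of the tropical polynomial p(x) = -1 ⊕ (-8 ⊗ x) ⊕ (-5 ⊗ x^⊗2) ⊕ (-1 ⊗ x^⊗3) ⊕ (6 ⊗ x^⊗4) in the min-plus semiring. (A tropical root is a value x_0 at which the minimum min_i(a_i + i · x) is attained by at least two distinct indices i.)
Roots: {-7, -4, -3, 7}

Each tropical root is a break point of the lower envelope of the lines y = a_i + i · x (there are 5 lines, with slopes 0, 1, ..., 4). Only the lines that attain the minimum somewhere contribute to roots; other lines are dominated. Here the surviving (envelope) indices are i = 4, i = 3, i = 2, i = 1, i = 0.
Intersections between consecutive envelope lines give the roots: for adjacent envelope indices i < j the intersection is x = (a_i − a_j) / (j − i). Reading off the sorted break points: {-7, -4, -3, 7}.
Verification: at each break x_0, at least two indices attain the minimum of min_i(a_i + i · x_0).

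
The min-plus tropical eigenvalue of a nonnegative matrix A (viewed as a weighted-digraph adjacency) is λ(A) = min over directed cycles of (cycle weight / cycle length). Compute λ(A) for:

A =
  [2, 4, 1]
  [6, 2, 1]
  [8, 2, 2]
λ(A) = 3/2

Enumerate directed cycles and compute their means (weight / length). Sample:
  cycle 0 → 0: weight = 2, length = 1, mean = 2/1 ≈ 2.000
  cycle 1 → 1: weight = 2, length = 1, mean = 2/1 ≈ 2.000
  cycle 2 → 2: weight = 2, length = 1, mean = 2/1 ≈ 2.000
  cycle 0 → 1 → 0: weight = 10, length = 2, mean = 10/2 ≈ 5.000
  cycle 0 → 2 → 0: weight = 9, length = 2, mean = 9/2 ≈ 4.500
  cycle 1 → 0 → 1: weight = 10, length = 2, mean = 10/2 ≈ 5.000
Minimum mean = 1.500, attained e.g. along the cycle 1 → 2 → 1 with weight 3 and length 2. So λ(A) = 3/2 = 3/2.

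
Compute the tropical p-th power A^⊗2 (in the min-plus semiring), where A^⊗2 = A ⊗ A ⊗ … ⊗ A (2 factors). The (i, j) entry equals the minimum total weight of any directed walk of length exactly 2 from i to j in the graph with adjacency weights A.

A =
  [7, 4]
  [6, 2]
A^⊗2 =
  [10, 6]
  [8, 4]

Each entry (A^⊗2)_ij equals the minimum over all length-2 walks i = v_0 → v_1 → … → v_2 = j of Σ_t A[v_t][v_{t+1}]. For example, for (i, j) = (0, 1) we minimise over 2 possible intermediate vertex sequences; the minimum is 6, attained along the walk 0 → 1 → 1.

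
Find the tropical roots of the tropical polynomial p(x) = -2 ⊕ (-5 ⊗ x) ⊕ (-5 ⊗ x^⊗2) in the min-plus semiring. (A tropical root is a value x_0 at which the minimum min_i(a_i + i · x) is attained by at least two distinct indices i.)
Roots: {0, 3}

Each tropical root is a break point of the lower envelope of the lines y = a_i + i · x (there are 3 lines, with slopes 0, 1, ..., 2). Only the lines that attain the minimum somewhere contribute to roots; other lines are dominated. Here the surviving (envelope) indices are i = 2, i = 1, i = 0.
Intersections between consecutive envelope lines give the roots: for adjacent envelope indices i < j the intersection is x = (a_i − a_j) / (j − i). Reading off the sorted break points: {0, 3}.
Verification: at each break x_0, at least two indices attain the minimum of min_i(a_i + i · x_0).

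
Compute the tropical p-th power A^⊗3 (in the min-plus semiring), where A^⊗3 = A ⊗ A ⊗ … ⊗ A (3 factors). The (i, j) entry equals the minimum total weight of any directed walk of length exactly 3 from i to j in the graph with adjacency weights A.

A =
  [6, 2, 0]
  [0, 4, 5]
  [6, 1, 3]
A^⊗3 =
  [1, 4, 2]
  [2, 1, 3]
  [4, 3, 1]

Each entry (A^⊗3)_ij equals the minimum over all length-3 walks i = v_0 → v_1 → … → v_3 = j of Σ_t A[v_t][v_{t+1}]. For example, for (i, j) = (0, 2) we minimise over 9 possible intermediate vertex sequences; the minimum is 2, attained along the walk 0 → 1 → 0 → 2.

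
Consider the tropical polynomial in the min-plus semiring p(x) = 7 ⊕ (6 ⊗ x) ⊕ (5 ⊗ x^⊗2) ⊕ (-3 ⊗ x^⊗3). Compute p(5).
p(5) = 7

A tropical monomial a ⊗ x^⊗i evaluates to a + i · x. Evaluating each term at x = 5:
  Term 0 contributes 7 + 0 · 5 = 7
  Term 1 contributes 6 + 1 · 5 = 11
  Term 2 contributes 5 + 2 · 5 = 15
  Term 3 contributes -3 + 3 · 5 = 12
p(5) = ⊕ of these = min[7, 11, 15, 12] = 7.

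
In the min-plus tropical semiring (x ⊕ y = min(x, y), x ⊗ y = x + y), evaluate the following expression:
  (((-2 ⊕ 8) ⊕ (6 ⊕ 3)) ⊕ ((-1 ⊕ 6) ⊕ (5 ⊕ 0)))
(((-2 ⊕ 8) ⊕ (6 ⊕ 3)) ⊕ ((-1 ⊕ 6) ⊕ (5 ⊕ 0))) = -2

Expand innermost to outermost. Recall ⊕ takes the minimum of its arguments and ⊗ takes their sum. Working out the expression (((-2 ⊕ 8) ⊕ (6 ⊕ 3)) ⊕ ((-1 ⊕ 6) ⊕ (5 ⊕ 0))) gives -2.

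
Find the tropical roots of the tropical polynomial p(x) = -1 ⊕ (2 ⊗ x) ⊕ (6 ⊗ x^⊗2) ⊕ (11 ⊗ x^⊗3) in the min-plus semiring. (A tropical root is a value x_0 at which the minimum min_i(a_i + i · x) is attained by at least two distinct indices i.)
Roots: {-5, -4, -3}

Each tropical root is a break point of the lower envelope of the lines y = a_i + i · x (there are 4 lines, with slopes 0, 1, ..., 3). Only the lines that attain the minimum somewhere contribute to roots; other lines are dominated. Here the surviving (envelope) indices are i = 3, i = 2, i = 1, i = 0.
Intersections between consecutive envelope lines give the roots: for adjacent envelope indices i < j the intersection is x = (a_i − a_j) / (j − i). Reading off the sorted break points: {-5, -4, -3}.
Verification: at each break x_0, at least two indices attain the minimum of min_i(a_i + i · x_0).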